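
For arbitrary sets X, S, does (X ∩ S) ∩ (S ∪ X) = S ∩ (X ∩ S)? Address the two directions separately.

Reverse inclusion. Let x ∈ S ∩ (X ∩ S). Then x ∈ X ∩ S, from which x ∈ (X ∩ S) ∩ (S ∪ X).

Forward inclusion. Let x ∈ (X ∩ S) ∩ (S ∪ X). Then x ∈ X ∩ S, from which x ∈ S ∩ (X ∩ S).

Both inclusions hold; the sets are equal.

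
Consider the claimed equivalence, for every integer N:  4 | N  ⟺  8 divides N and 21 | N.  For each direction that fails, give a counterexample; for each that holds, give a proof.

(⟹) This fails: take N = 4. Certainly 4 ∣ 4, but 8 ∤ 4.

(⟸) Suppose 8 ∣ N and 21 ∣ N. Any common multiple of 8 and 21 is a multiple of their lcm; here gcd(8, 21) = 1, so lcm(8, 21) = 8·21 = 168, so 168 ∣ N. Since 4 ∣ 168, it follows that 4 ∣ N.

Only the converse holds.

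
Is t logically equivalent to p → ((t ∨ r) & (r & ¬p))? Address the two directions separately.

(⇒) fails and (⇐) fails.

[⇒] This fails. Under t = T, r = F, p = T, the left side is true but the right side is false.

[⇐] This fails. Under t = F, r = F, p = F, the left side is false but the right side is true.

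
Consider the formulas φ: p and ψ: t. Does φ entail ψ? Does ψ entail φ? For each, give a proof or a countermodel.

Neither implication holds.

[⇒] This fails. Under t = F, p = T, the left side is true but the right side is false.

[⇐] This fails. Under t = T, p = F, the left side is false but the right side is true.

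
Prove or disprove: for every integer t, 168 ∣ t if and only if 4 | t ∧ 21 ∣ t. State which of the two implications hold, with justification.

Converse. This fails: take t = 84. Both 4 ∣ 84 and 21 ∣ 84, yet 84 is not a multiple of 168 (since 84 = 0·168 + 84), so 168 ∤ 84.

Forward direction. If 168 ∣ t, write t = 168q. Since 168 = 42·4, t = 4·(42q), so 4 ∣ t; and since 168 = 8·21, t = 21·(8q), so 21 ∣ t.

The forward direction holds; the converse fails.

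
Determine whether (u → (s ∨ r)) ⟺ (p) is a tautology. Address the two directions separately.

(→) This fails. Under p = F, u = F, s = F, r = F, the left side is true but the right side is false.

(←) This fails. Under p = T, u = T, s = F, r = F, the left side is false but the right side is true.

Both directions fail.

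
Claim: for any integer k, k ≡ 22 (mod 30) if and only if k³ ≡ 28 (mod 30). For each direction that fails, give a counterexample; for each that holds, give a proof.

The biconditional holds.

[⇒] Suppose k ≡ 22 (mod 30). Write k = 30j + 22. Then (30j + 22)³ = 27000j³ + 59400j² + 43560j + 10648 = 30(900j³ + 1980j² + 1452j + 354) + 28, so k³ ≡ 28 (mod 30).

[⇐] Conversely, suppose k³ ≡ 28 (mod 30). The only residue r in {0, …, 29} with r³ ≡ 28 (mod 30) is r = 22, so k ≡ 22 (mod 30).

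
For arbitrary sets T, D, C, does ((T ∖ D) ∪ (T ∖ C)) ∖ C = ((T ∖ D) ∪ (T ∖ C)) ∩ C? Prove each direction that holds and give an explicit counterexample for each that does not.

Forward inclusion. This inclusion fails. Take T = {1}, D = ∅, C = ∅; then 1 ∈ ((T ∖ D) ∪ (T ∖ C)) ∖ C but 1 ∉ ((T ∖ D) ∪ (T ∖ C)) ∩ C.

Reverse inclusion. This inclusion fails. Take T = {1}, D = ∅, C = {1}; then 1 ∈ ((T ∖ D) ∪ (T ∖ C)) ∩ C but 1 ∉ ((T ∖ D) ∪ (T ∖ C)) ∖ C.

(⊆) fails and (⊇) fails.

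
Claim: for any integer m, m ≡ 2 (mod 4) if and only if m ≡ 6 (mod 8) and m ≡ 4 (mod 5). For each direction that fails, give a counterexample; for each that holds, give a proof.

Not equivalent: only (⇐) holds.

(⇒) This fails: m = 2 gives 2 ≡ 2 (mod 4) but 2 ≡ 2 (mod 8), so the conjunction on the right does not hold.

(⇐) Conversely, if m ≡ 6 (mod 8) and m ≡ 4 (mod 5), then by the Chinese remainder theorem m ≡ 14 (mod 40). Since 14 ≡ 2 (mod 4) and 4 ∣ 40, we get m ≡ 2 (mod 4).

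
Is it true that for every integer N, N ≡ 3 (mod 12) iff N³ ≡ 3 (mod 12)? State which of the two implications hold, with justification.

Both implications hold.

(⇒) Suppose N ≡ 3 (mod 12). Write N = 12j + 3. Then (12j + 3)³ = 1728j³ + 1296j² + 324j + 27 = 12(144j³ + 108j² + 27j + 2) + 3, so N³ ≡ 3 (mod 12).

(⇐) Conversely, suppose N³ ≡ 3 (mod 12). The only residue r in {0, …, 11} with r³ ≡ 3 (mod 12) is r = 3, so N ≡ 3 (mod 12).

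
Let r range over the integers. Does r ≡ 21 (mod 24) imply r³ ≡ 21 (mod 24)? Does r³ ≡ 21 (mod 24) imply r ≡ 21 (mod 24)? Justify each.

(⟹) Suppose r ≡ 21 (mod 24). Write r = 24j + 21. Then (24j + 21)³ = 13824j³ + 36288j² + 31752j + 9261 = 24(576j³ + 1512j² + 1323j + 385) + 21, so r³ ≡ 21 (mod 24).

(⟸) Conversely, suppose r³ ≡ 21 (mod 24). The only residue r in {0, …, 23} with r³ ≡ 21 (mod 24) is r = 21, so r ≡ 21 (mod 24).

The biconditional holds.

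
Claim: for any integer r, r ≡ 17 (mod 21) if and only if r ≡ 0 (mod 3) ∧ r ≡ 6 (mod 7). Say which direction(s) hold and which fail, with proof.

(⇒) fails and (⇐) fails.

(⟹) This fails: r = 17 gives 17 ≡ 17 (mod 21) but 17 ≡ 2 (mod 3), so the conjunction on the right does not hold.

(⟸) This fails: r = 6 satisfies both congruences on the right (6 ≡ 0 mod 3 and 6 ≡ 6 mod 7) yet 6 ≡ 6 (mod 21), not 17.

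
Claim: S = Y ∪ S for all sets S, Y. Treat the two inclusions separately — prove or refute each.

The sets are not equal: only the forward inclusion holds.

(⊆) Let x ∈ S. Then either x ∈ S and x ∉ Y; or x ∈ S ∩ Y. In each case x ∈ Y ∪ S, so S ⊆ Y ∪ S.

(⊇) This inclusion fails. Take S = ∅, Y = {1}; then 1 ∈ Y ∪ S but 1 ∉ S.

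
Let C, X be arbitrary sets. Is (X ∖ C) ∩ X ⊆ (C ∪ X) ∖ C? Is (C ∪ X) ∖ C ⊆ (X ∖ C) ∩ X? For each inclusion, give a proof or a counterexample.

The two sets are equal.

(⊆) Let x ∈ (X ∖ C) ∩ X. Then x ∈ X and x ∉ C, from which x ∈ (C ∪ X) ∖ C.

(⊇) Let x ∈ (C ∪ X) ∖ C. Then x ∈ X and x ∉ C, from which x ∈ (X ∖ C) ∩ X.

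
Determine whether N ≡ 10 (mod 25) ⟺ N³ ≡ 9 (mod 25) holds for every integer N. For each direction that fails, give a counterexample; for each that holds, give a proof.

Both directions fail.

(→) This fails: take N = 10. Then 10 ≡ 10 (mod 25), but 10³ = 1000 ≡ 0 (mod 25), not 9.

(←) This fails: take N = 19. Then 19³ = 6859 ≡ 9 (mod 25), yet 19 ≡ 19 (mod 25), not 10.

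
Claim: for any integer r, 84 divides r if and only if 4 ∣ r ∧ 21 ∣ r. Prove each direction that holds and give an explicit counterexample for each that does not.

(→) If 84 ∣ r, write r = 84q. Since 84 = 21·4, r = 4·(21q), so 4 ∣ r; and since 84 = 4·21, r = 21·(4q), so 21 ∣ r.

(←) Suppose 4 ∣ r and 21 ∣ r. Any common multiple of 4 and 21 is a multiple of their lcm; here gcd(4, 21) = 1, so lcm(4, 21) = 4·21 = 84, so 84 ∣ r.

Both implications hold.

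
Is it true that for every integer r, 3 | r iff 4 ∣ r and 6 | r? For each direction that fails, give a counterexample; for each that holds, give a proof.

Not equivalent: only (⇐) holds.

(⟸) Suppose 4 ∣ r and 6 ∣ r. Any common multiple of 4 and 6 is a multiple of their lcm; here lcm(4, 6) = 4·6/gcd(4, 6) = 24/2 = 12, so 12 ∣ r. Since 3 ∣ 12, it follows that 3 ∣ r.

(⟹) This fails: take r = 3. Certainly 3 ∣ 3, but 4 ∤ 3.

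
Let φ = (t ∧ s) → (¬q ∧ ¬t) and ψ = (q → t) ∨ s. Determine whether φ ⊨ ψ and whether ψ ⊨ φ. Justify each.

Neither direction holds.

(⟹) This fails. Under t = F, q = T, s = F, the left side is true but the right side is false.

(⟸) This fails. Under t = T, q = F, s = T, the left side is false but the right side is true.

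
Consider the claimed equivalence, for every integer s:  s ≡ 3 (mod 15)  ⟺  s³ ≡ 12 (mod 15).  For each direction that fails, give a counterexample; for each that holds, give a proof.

(⟹) Suppose s ≡ 3 (mod 15). Write s = 15j + 3. Then (15j + 3)³ = 3375j³ + 2025j² + 405j + 27 = 15(225j³ + 135j² + 27j + 1) + 12, so s³ ≡ 12 (mod 15).

(⟸) Conversely, suppose s³ ≡ 12 (mod 15). The only residue r in {0, …, 14} with r³ ≡ 12 (mod 15) is r = 3, so s ≡ 3 (mod 15).

Equivalent; both directions hold.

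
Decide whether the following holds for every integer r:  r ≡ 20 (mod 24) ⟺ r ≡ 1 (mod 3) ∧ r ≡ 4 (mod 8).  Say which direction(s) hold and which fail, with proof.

[⇒] This fails: r = 20 gives 20 ≡ 20 (mod 24) but 20 ≡ 2 (mod 3), so the conjunction on the right does not hold.

[⇐] This fails: r = 4 satisfies both congruences on the right (4 ≡ 1 mod 3 and 4 ≡ 4 mod 8) yet 4 ≡ 4 (mod 24), not 20.

Neither direction holds.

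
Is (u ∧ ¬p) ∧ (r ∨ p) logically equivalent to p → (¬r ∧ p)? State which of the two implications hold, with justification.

(→) Assume the antecedent. If u is true, the antecedent forces (u = T, p = F, r = T), and p → (¬r ∧ p) holds there. If u is false, the antecedent cannot hold. Either way p → (¬r ∧ p) holds.

(←) This fails. Under u = F, p = F, r = F, the left side is false but the right side is true.

The forward direction holds; the converse fails.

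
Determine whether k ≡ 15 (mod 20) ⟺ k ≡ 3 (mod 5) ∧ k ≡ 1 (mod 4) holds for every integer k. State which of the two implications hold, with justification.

(→) This fails: k = 15 gives 15 ≡ 15 (mod 20) but 15 ≡ 0 (mod 5), so the conjunction on the right does not hold.

(←) This fails: k = 13 satisfies both congruences on the right (13 ≡ 3 mod 5 and 13 ≡ 1 mod 4) yet 13 ≡ 13 (mod 20), not 15.

Neither direction holds.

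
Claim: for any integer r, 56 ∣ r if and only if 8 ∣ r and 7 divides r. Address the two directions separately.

Both directions hold.

(⇒) If 56 ∣ r, write r = 56q. Since 56 = 7·8, r = 8·(7q), so 8 ∣ r; and since 56 = 8·7, r = 7·(8q), so 7 ∣ r.

(⇐) Suppose 8 ∣ r and 7 ∣ r. Any common multiple of 8 and 7 is a multiple of their lcm; here gcd(8, 7) = 1, so lcm(8, 7) = 8·7 = 56, so 56 ∣ r.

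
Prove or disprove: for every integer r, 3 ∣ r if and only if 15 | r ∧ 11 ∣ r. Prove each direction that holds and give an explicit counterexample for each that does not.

Only the reverse direction holds.

(⇐) Suppose 15 ∣ r and 11 ∣ r. Any common multiple of 15 and 11 is a multiple of their lcm; here gcd(15, 11) = 1, so lcm(15, 11) = 15·11 = 165, so 165 ∣ r. Since 3 ∣ 165, it follows that 3 ∣ r.

(⇒) This fails: take r = 3. Certainly 3 ∣ 3, but 15 ∤ 3.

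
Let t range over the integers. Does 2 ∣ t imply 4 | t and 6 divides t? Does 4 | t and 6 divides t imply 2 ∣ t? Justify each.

(⇒) fails; (⇐) holds.

(⟹) This fails: take t = 2. Certainly 2 ∣ 2, but 4 ∤ 2.

(⟸) Suppose 4 ∣ t and 6 ∣ t. Any common multiple of 4 and 6 is a multiple of their lcm; here lcm(4, 6) = 4·6/gcd(4, 6) = 24/2 = 12, so 12 ∣ t. Since 2 ∣ 12, it follows that 2 ∣ t.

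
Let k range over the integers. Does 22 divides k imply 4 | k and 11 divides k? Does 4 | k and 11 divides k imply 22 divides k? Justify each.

(⇒) This fails: take k = 22. Certainly 22 ∣ 22, but 4 ∤ 22.

(⇐) Suppose 4 ∣ k and 11 ∣ k. Any common multiple of 4 and 11 is a multiple of their lcm; here gcd(4, 11) = 1, so lcm(4, 11) = 4·11 = 44, so 44 ∣ k. Since 22 ∣ 44, it follows that 22 ∣ k.

Only the converse holds.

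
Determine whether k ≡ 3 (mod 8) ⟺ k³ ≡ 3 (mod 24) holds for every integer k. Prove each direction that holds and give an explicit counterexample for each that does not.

The forward direction fails; the converse holds.

(⇒) This fails: take k = 11. Then 11 ≡ 3 (mod 8), but 11³ = 1331 ≡ 11 (mod 24), not 3.

(⇐) Conversely, the residues r modulo 24 with r³ ≡ 3 (mod 24) are exactly {3}, and each is ≡ 3 (mod 8).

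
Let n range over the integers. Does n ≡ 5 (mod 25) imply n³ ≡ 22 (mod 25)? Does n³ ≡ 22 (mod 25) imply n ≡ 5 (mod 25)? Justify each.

[⇒] This fails: take n = 5. Then 5 ≡ 5 (mod 25), but 5³ = 125 ≡ 0 (mod 25), not 22.

[⇐] This fails: take n = 13. Then 13³ = 2197 ≡ 22 (mod 25), yet 13 ≡ 13 (mod 25), not 5.

Neither direction holds.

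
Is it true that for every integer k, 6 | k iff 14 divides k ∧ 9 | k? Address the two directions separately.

Not equivalent: only (⇐) holds.

(⟹) This fails: take k = 6. Certainly 6 ∣ 6, but 14 ∤ 6.

(⟸) Suppose 14 ∣ k and 9 ∣ k. Any common multiple of 14 and 9 is a multiple of their lcm; here gcd(14, 9) = 1, so lcm(14, 9) = 14·9 = 126, so 126 ∣ k. Since 6 ∣ 126, it follows that 6 ∣ k.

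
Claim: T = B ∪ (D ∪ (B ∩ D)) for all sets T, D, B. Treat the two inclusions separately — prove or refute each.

Neither inclusion holds.

(⊆) This inclusion fails. Take T = {1}, D = ∅, B = ∅; then 1 ∈ T but 1 ∉ B ∪ (D ∪ (B ∩ D)).

(⊇) This inclusion fails. Take T = ∅, D = {1}, B = ∅; then 1 ∈ B ∪ (D ∪ (B ∩ D)) but 1 ∉ T.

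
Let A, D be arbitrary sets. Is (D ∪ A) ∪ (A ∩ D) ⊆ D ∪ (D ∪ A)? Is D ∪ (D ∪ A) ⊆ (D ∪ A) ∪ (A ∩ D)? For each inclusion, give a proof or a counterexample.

(⊆) Let x ∈ (D ∪ A) ∪ (A ∩ D). Then either x ∈ A and x ∉ D; or x ∈ D and x ∉ A; or x ∈ A ∩ D. In each case x ∈ D ∪ (D ∪ A), so (D ∪ A) ∪ (A ∩ D) ⊆ D ∪ (D ∪ A).

(⊇) Let x ∈ D ∪ (D ∪ A). Then either x ∈ A and x ∉ D; or x ∈ D and x ∉ A; or x ∈ A ∩ D. In each case x ∈ (D ∪ A) ∪ (A ∩ D), so D ∪ (D ∪ A) ⊆ (D ∪ A) ∪ (A ∩ D).

Both inclusions hold.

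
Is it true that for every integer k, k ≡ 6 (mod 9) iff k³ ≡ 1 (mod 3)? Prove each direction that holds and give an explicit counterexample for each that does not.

(⟹) This fails: take k = 6. Then 6 ≡ 6 (mod 9), but 6³ = 216 ≡ 0 (mod 3), not 1.

(⟸) This fails: take k = 1. Then 1³ = 1 ≡ 1 (mod 3), yet 1 ≡ 1 (mod 9), not 6.

Both directions fail.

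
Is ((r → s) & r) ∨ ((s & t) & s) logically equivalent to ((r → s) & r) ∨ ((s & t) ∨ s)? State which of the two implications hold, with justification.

(←) This fails. Under r = F, s = T, t = F, the left side is false but the right side is true.

(→) Assume the antecedent. If r is true, the antecedent forces (r = T, s = T, t = F) or (r = T, s = T, t = T), and ((r → s) & r) ∨ ((s & t) ∨ s) holds there. If r is false, the antecedent forces (r = F, s = T, t = T), and ((r → s) & r) ∨ ((s & t) ∨ s) holds there. Either way ((r → s) & r) ∨ ((s & t) ∨ s) holds.

Only the forward implication holds.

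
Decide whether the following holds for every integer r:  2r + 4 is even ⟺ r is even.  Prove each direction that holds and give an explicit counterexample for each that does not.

(→) This fails: take r = 3. Then 2r + 4 = 10, which is even, yet r = 3 is odd, not even.

(←) Suppose r is even. Since 2 is even, 2r is even for every r, so 2r + 4 has the same parity as 4, which is even. Hence 2r + 4 is even.

Not equivalent: only (⇐) holds.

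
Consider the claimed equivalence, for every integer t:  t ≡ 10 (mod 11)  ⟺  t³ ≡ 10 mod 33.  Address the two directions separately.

(⟹) This fails: take t = 21. Then 21 ≡ 10 (mod 11), but 21³ = 9261 ≡ 21 (mod 33), not 10.

(⟸) Conversely, the residues r modulo 33 with r³ ≡ 10 (mod 33) are exactly {10}, and each is ≡ 10 (mod 11).

The forward direction fails; the converse holds.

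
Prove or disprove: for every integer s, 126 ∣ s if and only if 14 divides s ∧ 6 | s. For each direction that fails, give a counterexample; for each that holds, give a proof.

Only the forward direction holds.

(→) If 126 ∣ s, write s = 126q. Since 126 = 9·14, s = 14·(9q), so 14 ∣ s; and since 126 = 21·6, s = 6·(21q), so 6 ∣ s.

(←) This fails: take s = 42. Both 14 ∣ 42 and 6 ∣ 42, yet 42 is not a multiple of 126 (since 42 = 0·126 + 42), so 126 ∤ 42.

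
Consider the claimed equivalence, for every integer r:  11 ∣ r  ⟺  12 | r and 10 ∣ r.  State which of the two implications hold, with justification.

Both directions fail.

Forward direction. This fails: take r = 11. Certainly 11 ∣ 11, but 12 ∤ 11.

Converse. This fails: take r = 60. Both 12 ∣ 60 and 10 ∣ 60, yet 60 is not a multiple of 11 (since 60 = 5·11 + 5), so 11 ∤ 60.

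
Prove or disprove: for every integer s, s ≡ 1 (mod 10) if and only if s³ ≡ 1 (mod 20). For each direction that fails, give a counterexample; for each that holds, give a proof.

(⇒) This fails: take s = 11. Then 11 ≡ 1 (mod 10), but 11³ = 1331 ≡ 11 (mod 20), not 1.

(⇐) Conversely, the residues r modulo 20 with r³ ≡ 1 (mod 20) are exactly {1}, and each is ≡ 1 (mod 10).

Only the reverse direction holds.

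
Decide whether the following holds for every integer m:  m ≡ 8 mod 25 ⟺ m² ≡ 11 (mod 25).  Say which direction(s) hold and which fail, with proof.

Forward direction. This fails: take m = 8. Then 8 ≡ 8 (mod 25), but 8² = 64 ≡ 14 (mod 25), not 11.

Converse. This fails: take m = 6. Then 6² = 36 ≡ 11 (mod 25), yet 6 ≡ 6 (mod 25), not 8.

Neither direction holds.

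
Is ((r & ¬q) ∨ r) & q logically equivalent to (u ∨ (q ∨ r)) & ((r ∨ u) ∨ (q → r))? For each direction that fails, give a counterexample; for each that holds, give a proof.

Only the forward implication holds.

(→) Assume the antecedent. If q is true, the antecedent forces (q = T, r = T, u = F) or (q = T, r = T, u = T), and the consequent holds there. If q is false, the antecedent cannot hold. Either way the consequent holds.

(←) This fails. Under q = F, r = T, u = F, the left side is false but the right side is true.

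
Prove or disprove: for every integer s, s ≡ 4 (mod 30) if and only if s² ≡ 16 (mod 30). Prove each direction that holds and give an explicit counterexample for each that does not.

[⇒] Suppose s ≡ 4 (mod 30). Write s = 30j + 4. Then (30j + 4)² = 900j² + 240j + 16 = 30(30j² + 8j) + 16, so s² ≡ 16 (mod 30).

[⇐] This fails: take s = 14. Then 14² = 196 ≡ 16 (mod 30), yet 14 ≡ 14 (mod 30), not 4.

The forward direction holds; the converse fails.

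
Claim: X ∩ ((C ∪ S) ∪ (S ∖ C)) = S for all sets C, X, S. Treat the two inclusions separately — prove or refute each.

(⊆) fails and (⊇) fails.

(⟹) This inclusion fails. Take C = {1}, X = {1}, S = ∅; then 1 ∈ X ∩ ((C ∪ S) ∪ (S ∖ C)) but 1 ∉ S.

(⟸) This inclusion fails. Take C = ∅, X = ∅, S = {1}; then 1 ∈ S but 1 ∉ X ∩ ((C ∪ S) ∪ (S ∖ C)).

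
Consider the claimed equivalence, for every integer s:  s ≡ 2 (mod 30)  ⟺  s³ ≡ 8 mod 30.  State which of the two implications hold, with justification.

Both directions hold; the statement is true.

(⇒) Suppose s ≡ 2 (mod 30). Write s = 30j + 2. Then (30j + 2)³ = 27000j³ + 5400j² + 360j + 8 = 30(900j³ + 180j² + 12j) + 8, so s³ ≡ 8 (mod 30).

(⇐) Conversely, suppose s³ ≡ 8 (mod 30). The only residue r in {0, …, 29} with r³ ≡ 8 (mod 30) is r = 2, so s ≡ 2 (mod 30).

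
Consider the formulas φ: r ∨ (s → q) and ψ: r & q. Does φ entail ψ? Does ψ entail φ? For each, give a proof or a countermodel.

Not equivalent: only (⇐) holds.

(→) This fails. Under q = F, s = F, r = F, the left side is true but the right side is false.

(←) Assume the antecedent. If q is true, r ∨ (s → q) reduces to true regardless of the other variables. If q is false, the antecedent cannot hold. Either way r ∨ (s → q) holds.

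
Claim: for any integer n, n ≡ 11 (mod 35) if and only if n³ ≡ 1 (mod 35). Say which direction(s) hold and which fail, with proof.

The forward direction holds; the converse fails.

(→) Suppose n ≡ 11 (mod 35). Write n = 35j + 11. Then (35j + 11)³ = 42875j³ + 40425j² + 12705j + 1331 = 35(1225j³ + 1155j² + 363j + 38) + 1, so n³ ≡ 1 (mod 35).

(←) This fails: take n = 1. Then 1³ = 1 ≡ 1 (mod 35), yet 1 ≡ 1 (mod 35), not 11.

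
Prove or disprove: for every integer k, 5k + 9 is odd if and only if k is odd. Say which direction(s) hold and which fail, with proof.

Neither implication holds.

Forward direction. This fails: k = 4 gives 5k + 9 = 29, which is odd, but 4 is even, not odd.

Converse. This also fails: k = 3 is odd, but 5k + 9 = 24 is even, not odd.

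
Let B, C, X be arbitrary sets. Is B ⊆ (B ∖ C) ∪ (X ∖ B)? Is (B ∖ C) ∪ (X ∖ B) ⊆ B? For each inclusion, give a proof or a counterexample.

(⟹) This inclusion fails. Take B = {1}, C = {1}, X = ∅; then 1 ∈ B but 1 ∉ (B ∖ C) ∪ (X ∖ B).

(⟸) This inclusion fails. Take B = ∅, C = ∅, X = {1}; then 1 ∈ (B ∖ C) ∪ (X ∖ B) but 1 ∉ B.

Neither inclusion holds.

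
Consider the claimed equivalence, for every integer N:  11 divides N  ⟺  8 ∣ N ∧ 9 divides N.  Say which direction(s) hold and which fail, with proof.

Both directions fail.

(⇒) This fails: take N = 11. Certainly 11 ∣ 11, but 8 ∤ 11.

(⇐) This fails: take N = 72. Both 8 ∣ 72 and 9 ∣ 72, yet 72 is not a multiple of 11 (since 72 = 6·11 + 6), so 11 ∤ 72.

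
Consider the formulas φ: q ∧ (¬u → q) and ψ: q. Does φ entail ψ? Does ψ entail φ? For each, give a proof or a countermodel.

(⇐) Assume the antecedent. If q is true, q ∧ (¬u → q) reduces to true regardless of the other variables. If q is false, the antecedent cannot hold. Either way q ∧ (¬u → q) holds.

(⇒) Assume the antecedent. If q is true, q reduces to true regardless of the other variables. If q is false, the antecedent cannot hold. Either way q holds.

The biconditional holds.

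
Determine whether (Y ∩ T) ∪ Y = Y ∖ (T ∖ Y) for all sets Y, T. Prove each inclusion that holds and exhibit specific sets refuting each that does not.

Both inclusions hold.

Forward inclusion. Let x ∈ (Y ∩ T) ∪ Y. Then either x ∈ Y and x ∉ T; or x ∈ Y ∩ T. In each case x ∈ Y ∖ (T ∖ Y), so (Y ∩ T) ∪ Y ⊆ Y ∖ (T ∖ Y).

Reverse inclusion. Let x ∈ Y ∖ (T ∖ Y). Then either x ∈ Y and x ∉ T; or x ∈ Y ∩ T. In each case x ∈ (Y ∩ T) ∪ Y, so Y ∖ (T ∖ Y) ⊆ (Y ∩ T) ∪ Y.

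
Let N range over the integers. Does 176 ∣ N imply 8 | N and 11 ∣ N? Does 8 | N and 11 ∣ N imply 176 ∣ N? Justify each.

Not equivalent: only (⇒) holds.

Forward direction. If 176 ∣ N, write N = 176q. Since 176 = 22·8, N = 8·(22q), so 8 ∣ N; and since 176 = 16·11, N = 11·(16q), so 11 ∣ N.

Converse. This fails: take N = 88. Both 8 ∣ 88 and 11 ∣ 88, yet 88 is not a multiple of 176 (since 88 = 0·176 + 88), so 176 ∤ 88.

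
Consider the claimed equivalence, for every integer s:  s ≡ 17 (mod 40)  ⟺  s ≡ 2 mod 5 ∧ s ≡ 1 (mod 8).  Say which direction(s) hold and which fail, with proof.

Equivalent; both directions hold.

(→) Suppose s ≡ 17 (mod 40); write s = 40j + 17. Since 5 ∣ 40, reducing mod 5 gives s ≡ 17 ≡ 2 (mod 5); since 8 ∣ 40, reducing mod 8 gives s ≡ 17 ≡ 1 (mod 8).

(←) Conversely, if s ≡ 2 (mod 5) and s ≡ 1 (mod 8), then by the Chinese remainder theorem s ≡ 17 (mod 40). This is exactly s ≡ 17 (mod 40).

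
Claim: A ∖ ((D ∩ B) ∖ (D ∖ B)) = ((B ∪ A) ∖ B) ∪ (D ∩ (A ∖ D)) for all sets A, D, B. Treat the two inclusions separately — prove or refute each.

Forward inclusion. This inclusion fails. Take A = {1}, D = ∅, B = {1}; then 1 ∈ A ∖ ((D ∩ B) ∖ (D ∖ B)) but 1 ∉ ((B ∪ A) ∖ B) ∪ (D ∩ (A ∖ D)).

Reverse inclusion. Let x ∈ ((B ∪ A) ∖ B) ∪ (D ∩ (A ∖ D)). Then either x ∈ A and x ∉ D, B; or x ∈ A ∩ D and x ∉ B. In each case x ∈ A ∖ ((D ∩ B) ∖ (D ∖ B)), so ((B ∪ A) ∖ B) ∪ (D ∩ (A ∖ D)) ⊆ A ∖ ((D ∩ B) ∖ (D ∖ B)).

(⊆) fails; (⊇) holds.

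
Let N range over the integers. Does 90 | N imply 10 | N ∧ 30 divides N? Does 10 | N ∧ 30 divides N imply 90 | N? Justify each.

The forward direction holds; the converse fails.

(⟹) If 90 ∣ N, write N = 90q. Since 90 = 9·10, N = 10·(9q), so 10 ∣ N; and since 90 = 3·30, N = 30·(3q), so 30 ∣ N.

(⟸) This fails: take N = 30. Both 10 ∣ 30 and 30 ∣ 30, yet 30 is not a multiple of 90 (since 30 = 0·90 + 30), so 90 ∤ 30.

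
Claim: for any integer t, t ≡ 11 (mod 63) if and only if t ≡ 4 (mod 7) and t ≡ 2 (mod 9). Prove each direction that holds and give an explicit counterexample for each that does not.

Both directions hold; the statement is true.

[⇒] Suppose t ≡ 11 (mod 63); write t = 63j + 11. Since 7 ∣ 63, reducing mod 7 gives t ≡ 11 ≡ 4 (mod 7); since 9 ∣ 63, reducing mod 9 gives t ≡ 11 ≡ 2 (mod 9).

[⇐] Conversely, if t ≡ 4 (mod 7) and t ≡ 2 (mod 9), then by the Chinese remainder theorem t ≡ 11 (mod 63). This is exactly t ≡ 11 (mod 63).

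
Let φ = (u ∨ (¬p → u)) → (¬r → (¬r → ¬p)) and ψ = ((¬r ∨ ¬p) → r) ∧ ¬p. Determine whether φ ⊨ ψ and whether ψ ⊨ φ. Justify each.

Not equivalent: only (⇐) holds.

Forward direction. This fails. Under r = F, u = F, p = F, the left side is true but the right side is false.

Converse. Assume the antecedent. If r is true, the consequent reduces to true regardless of the other variables. If r is false, the antecedent cannot hold. Either way the consequent holds.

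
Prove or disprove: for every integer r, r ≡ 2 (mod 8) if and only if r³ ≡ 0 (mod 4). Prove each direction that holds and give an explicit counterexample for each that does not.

Only the forward implication holds.

(→) Suppose r ≡ 2 (mod 8). Then r³ ≡ 2³ = 8 (mod 8), and since 4 ∣ 8, also r³ ≡ 0 (mod 4).

(←) This fails: take r = 0. Then 0³ = 0 ≡ 0 (mod 4), yet 0 ≡ 0 (mod 8), not 2.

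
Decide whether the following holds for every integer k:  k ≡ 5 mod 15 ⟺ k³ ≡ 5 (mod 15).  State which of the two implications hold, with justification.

(⟹) Suppose k ≡ 5 mod 15. Write k = 15j + 5. Then (15j + 5)³ = 3375j³ + 3375j² + 1125j + 125 = 15(225j³ + 225j² + 75j + 8) + 5, so k³ ≡ 5 (mod 15).

(⟸) Conversely, suppose k³ ≡ 5 (mod 15). The only residue r in {0, …, 14} with r³ ≡ 5 (mod 15) is r = 5, so k ≡ 5 (mod 15).

Both directions hold.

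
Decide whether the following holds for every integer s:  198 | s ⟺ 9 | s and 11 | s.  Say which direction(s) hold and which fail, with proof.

Not equivalent: only (⇒) holds.

Forward direction. If 198 ∣ s, write s = 198q. Since 198 = 22·9, s = 9·(22q), so 9 ∣ s; and since 198 = 18·11, s = 11·(18q), so 11 ∣ s.

Converse. This fails: take s = 99. Both 9 ∣ 99 and 11 ∣ 99, yet 99 is not a multiple of 198 (since 99 = 0·198 + 99), so 198 ∤ 99.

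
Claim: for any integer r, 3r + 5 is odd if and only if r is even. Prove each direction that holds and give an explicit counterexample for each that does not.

Both directions hold.

(→) Suppose 3r + 5 is odd. Since 3 is odd, 3r and r have the same parity, so 3r + 5 ≡ r + 5 (mod 2). As 5 is odd, 3r + 5 is odd exactly when r is even. Thus r is even.

(←) Conversely, suppose r is even; write r = 2j. Then 3r + 5 = 3·(2j) + 5 = 2·3j + 5, which is odd.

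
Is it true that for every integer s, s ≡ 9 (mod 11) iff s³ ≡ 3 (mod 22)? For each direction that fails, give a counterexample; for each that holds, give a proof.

Only the converse holds.

[⇒] This fails: take s = 20. Then 20 ≡ 9 (mod 11), but 20³ = 8000 ≡ 14 (mod 22), not 3.

[⇐] Conversely, the residues r modulo 22 with r³ ≡ 3 (mod 22) are exactly {9}, and each is ≡ 9 (mod 11).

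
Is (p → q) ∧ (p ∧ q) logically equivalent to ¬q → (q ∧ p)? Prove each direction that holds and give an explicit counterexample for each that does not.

(⇒) holds; (⇐) fails.

Forward direction. Assume the antecedent. If q is true, ¬q → (q ∧ p) reduces to true regardless of the other variables. If q is false, the antecedent cannot hold. Either way ¬q → (q ∧ p) holds.

Converse. This fails. Under q = T, p = F, the left side is false but the right side is true.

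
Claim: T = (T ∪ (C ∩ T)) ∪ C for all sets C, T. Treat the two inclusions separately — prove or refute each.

(⊆) Let x ∈ T. Then either x ∈ T and x ∉ C; or x ∈ C ∩ T. In each case x ∈ (T ∪ (C ∩ T)) ∪ C, so T ⊆ (T ∪ (C ∩ T)) ∪ C.

(⊇) This inclusion fails. Take C = {1}, T = ∅; then 1 ∈ (T ∪ (C ∩ T)) ∪ C but 1 ∉ T.

(⊆) holds; (⊇) fails.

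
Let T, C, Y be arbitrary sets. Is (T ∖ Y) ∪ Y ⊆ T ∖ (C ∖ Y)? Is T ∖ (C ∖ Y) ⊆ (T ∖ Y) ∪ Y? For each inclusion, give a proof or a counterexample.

(⟹) This inclusion fails. Take T = {1}, C = {1}, Y = ∅; then 1 ∈ (T ∖ Y) ∪ Y but 1 ∉ T ∖ (C ∖ Y).

(⟸) Let x ∈ T ∖ (C ∖ Y). Then either x ∈ T and x ∉ C, Y; or x ∈ T ∩ Y and x ∉ C; or x ∈ T ∩ C ∩ Y. In each case x ∈ (T ∖ Y) ∪ Y, so T ∖ (C ∖ Y) ⊆ (T ∖ Y) ∪ Y.

The sets are not equal: only the reverse inclusion holds.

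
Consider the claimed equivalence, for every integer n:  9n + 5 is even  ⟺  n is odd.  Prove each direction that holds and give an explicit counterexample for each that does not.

Both directions hold.

Forward direction. Suppose 9n + 5 is even. Since 9 is odd, 9n and n have the same parity, so 9n + 5 ≡ n + 5 (mod 2). As 5 is odd, 9n + 5 is even exactly when n is odd. Thus n is odd.

Converse. Suppose n is odd; write n = 2j + 1. Then 9n + 5 = 9·(2j + 1) + 5 = 2·9j + 14, which is even.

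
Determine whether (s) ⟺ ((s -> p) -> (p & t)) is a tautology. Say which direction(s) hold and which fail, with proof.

Neither implication holds.

(→) This fails. Under t = F, s = T, p = T, the left side is true but the right side is false.

(←) This fails. Under t = T, s = F, p = T, the left side is false but the right side is true.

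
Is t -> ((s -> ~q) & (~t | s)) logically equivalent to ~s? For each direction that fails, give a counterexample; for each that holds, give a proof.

(⇒) fails and (⇐) fails.

Forward direction. This fails. Under t = F, q = F, s = T, the left side is true but the right side is false.

Converse. This fails. Under t = T, q = F, s = F, the left side is false but the right side is true.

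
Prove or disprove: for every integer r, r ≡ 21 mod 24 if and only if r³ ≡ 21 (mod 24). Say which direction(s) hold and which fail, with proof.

(⇐) Suppose r³ ≡ 21 (mod 24). The only residue r in {0, …, 23} with r³ ≡ 21 (mod 24) is r = 21, so r ≡ 21 (mod 24).

(⇒) Suppose r ≡ 21 mod 24. Write r = 24j + 21. Then (24j + 21)³ = 13824j³ + 36288j² + 31752j + 9261 = 24(576j³ + 1512j² + 1323j + 385) + 21, so r³ ≡ 21 (mod 24).

Both implications hold.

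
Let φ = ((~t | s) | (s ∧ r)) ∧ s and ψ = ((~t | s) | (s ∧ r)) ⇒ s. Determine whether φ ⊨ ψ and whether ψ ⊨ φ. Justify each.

(→) Assume the antecedent. If t is true, ((~t | s) | (s ∧ r)) ⇒ s reduces to true regardless of the other variables. If t is false, the antecedent forces (t = F, r = F, s = T) or (t = F, r = T, s = T), and ((~t | s) | (s ∧ r)) ⇒ s holds there. Either way ((~t | s) | (s ∧ r)) ⇒ s holds.

(←) This fails. Under t = T, r = F, s = F, the left side is false but the right side is true.

Not equivalent: only (⇒) holds.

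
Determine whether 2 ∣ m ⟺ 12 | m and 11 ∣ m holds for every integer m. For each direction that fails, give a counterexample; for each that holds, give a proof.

Forward direction. This fails: take m = 2. Certainly 2 ∣ 2, but 12 ∤ 2.

Converse. Suppose 12 ∣ m and 11 ∣ m. Any common multiple of 12 and 11 is a multiple of their lcm; here gcd(12, 11) = 1, so lcm(12, 11) = 12·11 = 132, so 132 ∣ m. Since 2 ∣ 132, it follows that 2 ∣ m.

Not equivalent: only (⇐) holds.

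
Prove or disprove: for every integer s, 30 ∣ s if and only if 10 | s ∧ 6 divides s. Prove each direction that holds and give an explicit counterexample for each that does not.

Both implications hold.

(⇒) If 30 ∣ s, write s = 30q. Since 30 = 3·10, s = 10·(3q), so 10 ∣ s; and since 30 = 5·6, s = 6·(5q), so 6 ∣ s.

(⇐) Suppose 10 ∣ s and 6 ∣ s. Any common multiple of 10 and 6 is a multiple of their lcm; here lcm(10, 6) = 10·6/gcd(10, 6) = 60/2 = 30, so 30 ∣ s.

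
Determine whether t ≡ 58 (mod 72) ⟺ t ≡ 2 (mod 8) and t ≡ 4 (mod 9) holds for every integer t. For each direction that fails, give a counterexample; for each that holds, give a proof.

The biconditional holds.

(←) If t ≡ 2 (mod 8) and t ≡ 4 (mod 9), then by the Chinese remainder theorem t ≡ 58 (mod 72). This is exactly t ≡ 58 (mod 72).

(→) Suppose t ≡ 58 (mod 72); write t = 72j + 58. Since 8 ∣ 72, reducing mod 8 gives t ≡ 58 ≡ 2 (mod 8); since 9 ∣ 72, reducing mod 9 gives t ≡ 58 ≡ 4 (mod 9).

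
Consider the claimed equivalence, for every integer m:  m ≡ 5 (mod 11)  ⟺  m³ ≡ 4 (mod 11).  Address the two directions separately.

[⇒] Suppose m ≡ 5 (mod 11). Write m = 11j + 5. Then (11j + 5)³ = 1331j³ + 1815j² + 825j + 125 = 11(121j³ + 165j² + 75j + 11) + 4, so m³ ≡ 4 (mod 11).

[⇐] For the converse, argue contrapositively. If m ≢ 5 (mod 11), then m is congruent to one of 0, 1, 2, 3, 4, 6, 7, 8, 9, 10 modulo 11, and these give m³ ≡ 0, 1, 8, 5, 9, 7, 2, 6, 3, 10 respectively — never 4.

Both directions hold; the statement is true.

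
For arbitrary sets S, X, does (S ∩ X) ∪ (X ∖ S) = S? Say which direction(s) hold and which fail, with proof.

Neither inclusion holds.

(⟹) This inclusion fails. Take S = ∅, X = {1}; then 1 ∈ (S ∩ X) ∪ (X ∖ S) but 1 ∉ S.

(⟸) This inclusion fails. Take S = {1}, X = ∅; then 1 ∈ S but 1 ∉ (S ∩ X) ∪ (X ∖ S).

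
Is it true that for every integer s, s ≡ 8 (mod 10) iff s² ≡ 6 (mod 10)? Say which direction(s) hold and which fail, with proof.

(⇒) This fails: take s = 8. Then 8 ≡ 8 (mod 10), but 8² = 64 ≡ 4 (mod 10), not 6.

(⇐) This fails: take s = 4. Then 4² = 16 ≡ 6 (mod 10), yet 4 ≡ 4 (mod 10), not 8.

(⇒) fails and (⇐) fails.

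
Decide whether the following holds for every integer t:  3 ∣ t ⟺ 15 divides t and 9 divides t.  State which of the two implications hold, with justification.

Converse. Suppose 15 ∣ t and 9 ∣ t. Any common multiple of 15 and 9 is a multiple of their lcm; here lcm(15, 9) = 15·9/gcd(15, 9) = 135/3 = 45, so 45 ∣ t. Since 3 ∣ 45, it follows that 3 ∣ t.

Forward direction. This fails: take t = 3. Certainly 3 ∣ 3, but 15 ∤ 3.

The forward direction fails; the converse holds.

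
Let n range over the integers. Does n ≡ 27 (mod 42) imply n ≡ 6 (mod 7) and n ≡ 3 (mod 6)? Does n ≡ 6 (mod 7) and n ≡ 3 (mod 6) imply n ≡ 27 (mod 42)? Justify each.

Forward direction. Suppose n ≡ 27 (mod 42); write n = 42j + 27. Since 7 ∣ 42, reducing mod 7 gives n ≡ 27 ≡ 6 (mod 7); since 6 ∣ 42, reducing mod 6 gives n ≡ 27 ≡ 3 (mod 6).

Converse. If n ≡ 6 (mod 7) and n ≡ 3 (mod 6), then by the Chinese remainder theorem n ≡ 27 (mod 42). This is exactly n ≡ 27 (mod 42).

Both implications hold.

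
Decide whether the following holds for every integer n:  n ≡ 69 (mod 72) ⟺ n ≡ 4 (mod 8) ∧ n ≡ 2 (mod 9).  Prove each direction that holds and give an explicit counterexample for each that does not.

Neither implication holds.

Forward direction. This fails: n = 69 gives 69 ≡ 69 (mod 72) but 69 ≡ 5 (mod 8), so the conjunction on the right does not hold.

Converse. This fails: n = 20 satisfies both congruences on the right (20 ≡ 4 mod 8 and 20 ≡ 2 mod 9) yet 20 ≡ 20 (mod 72), not 69.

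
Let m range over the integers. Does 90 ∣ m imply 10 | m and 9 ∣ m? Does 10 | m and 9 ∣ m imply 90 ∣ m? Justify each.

The biconditional holds.

(⟸) Suppose 10 ∣ m and 9 ∣ m. Any common multiple of 10 and 9 is a multiple of their lcm; here gcd(10, 9) = 1, so lcm(10, 9) = 10·9 = 90, so 90 ∣ m.

(⟹) If 90 ∣ m, write m = 90q. Since 90 = 9·10, m = 10·(9q), so 10 ∣ m; and since 90 = 10·9, m = 9·(10q), so 9 ∣ m.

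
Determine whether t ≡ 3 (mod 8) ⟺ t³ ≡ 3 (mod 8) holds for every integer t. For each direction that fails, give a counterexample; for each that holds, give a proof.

Equivalent; both directions hold.

(←) For the converse, argue contrapositively. If t ≢ 3 (mod 8), then t is congruent to one of 0, 1, 2, 4, 5, 6, 7 modulo 8, and these give t³ ≡ 0, 1, 0, 0, 5, 0, 7 respectively — never 3.

(→) Suppose t ≡ 3 (mod 8). Write t = 8j + 3. Then (8j + 3)³ = 512j³ + 576j² + 216j + 27 = 8(64j³ + 72j² + 27j + 3) + 3, so t³ ≡ 3 (mod 8).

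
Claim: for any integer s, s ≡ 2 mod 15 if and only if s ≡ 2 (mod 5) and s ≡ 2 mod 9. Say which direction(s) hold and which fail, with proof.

The forward direction fails; the converse holds.

(⇒) This fails: s = 32 gives 32 ≡ 2 (mod 15) but 32 ≡ 5 (mod 9), so the conjunction on the right does not hold.

(⇐) Conversely, if s ≡ 2 (mod 5) and s ≡ 2 (mod 9), then by the Chinese remainder theorem s ≡ 2 (mod 45). Since 2 ≡ 2 (mod 15) and 15 ∣ 45, we get s ≡ 2 (mod 15).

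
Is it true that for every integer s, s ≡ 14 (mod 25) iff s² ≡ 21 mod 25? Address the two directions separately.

(⟹) Suppose s ≡ 14 (mod 25). Write s = 25j + 14. Then (25j + 14)² = 625j² + 700j + 196 = 25(25j² + 28j + 7) + 21, so s² ≡ 21 (mod 25).

(⟸) This fails: take s = 11. Then 11² = 121 ≡ 21 (mod 25), yet 11 ≡ 11 (mod 25), not 14.

The forward direction holds; the converse fails.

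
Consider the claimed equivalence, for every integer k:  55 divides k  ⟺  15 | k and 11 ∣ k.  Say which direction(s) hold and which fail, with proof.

Not equivalent: only (⇐) holds.

Converse. Suppose 15 ∣ k and 11 ∣ k. Any common multiple of 15 and 11 is a multiple of their lcm; here gcd(15, 11) = 1, so lcm(15, 11) = 15·11 = 165, so 165 ∣ k. Since 55 ∣ 165, it follows that 55 ∣ k.

Forward direction. This fails: take k = 55. Certainly 55 ∣ 55, but 15 ∤ 55.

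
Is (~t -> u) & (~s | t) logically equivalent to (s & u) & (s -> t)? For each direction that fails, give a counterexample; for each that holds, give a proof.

(⇒) This fails. Under u = T, t = F, s = F, the left side is true but the right side is false.

(⇐) Assume the antecedent. If u is true, the antecedent forces (u = T, t = T, s = T), and (~t -> u) & (~s | t) holds there. If u is false, the antecedent cannot hold. Either way (~t -> u) & (~s | t) holds.

(⇒) fails; (⇐) holds.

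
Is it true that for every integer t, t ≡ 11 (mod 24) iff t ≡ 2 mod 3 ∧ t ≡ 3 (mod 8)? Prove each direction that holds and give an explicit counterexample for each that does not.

Both directions hold.

(→) Suppose t ≡ 11 (mod 24); write t = 24j + 11. Since 3 ∣ 24, reducing mod 3 gives t ≡ 11 ≡ 2 (mod 3); since 8 ∣ 24, reducing mod 8 gives t ≡ 11 ≡ 3 (mod 8).

(←) Conversely, if t ≡ 2 (mod 3) and t ≡ 3 (mod 8), then by the Chinese remainder theorem t ≡ 11 (mod 24). This is exactly t ≡ 11 (mod 24).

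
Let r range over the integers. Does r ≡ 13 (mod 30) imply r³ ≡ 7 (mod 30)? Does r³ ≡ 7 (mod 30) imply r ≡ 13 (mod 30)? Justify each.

[⇒] Suppose r ≡ 13 (mod 30). Write r = 30j + 13. Then (30j + 13)³ = 27000j³ + 35100j² + 15210j + 2197 = 30(900j³ + 1170j² + 507j + 73) + 7, so r³ ≡ 7 (mod 30).

[⇐] Conversely, suppose r³ ≡ 7 (mod 30). The only residue r in {0, …, 29} with r³ ≡ 7 (mod 30) is r = 13, so r ≡ 13 (mod 30).

Equivalent; both directions hold.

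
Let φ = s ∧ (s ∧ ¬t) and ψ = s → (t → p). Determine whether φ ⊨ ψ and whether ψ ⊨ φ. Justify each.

(⇐) This fails. Under t = F, p = F, s = F, the left side is false but the right side is true.

(⇒) Assume the antecedent. If t is true, the antecedent cannot hold. If t is false, s → (t → p) reduces to true regardless of the other variables. Either way s → (t → p) holds.

(⇒) holds; (⇐) fails.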